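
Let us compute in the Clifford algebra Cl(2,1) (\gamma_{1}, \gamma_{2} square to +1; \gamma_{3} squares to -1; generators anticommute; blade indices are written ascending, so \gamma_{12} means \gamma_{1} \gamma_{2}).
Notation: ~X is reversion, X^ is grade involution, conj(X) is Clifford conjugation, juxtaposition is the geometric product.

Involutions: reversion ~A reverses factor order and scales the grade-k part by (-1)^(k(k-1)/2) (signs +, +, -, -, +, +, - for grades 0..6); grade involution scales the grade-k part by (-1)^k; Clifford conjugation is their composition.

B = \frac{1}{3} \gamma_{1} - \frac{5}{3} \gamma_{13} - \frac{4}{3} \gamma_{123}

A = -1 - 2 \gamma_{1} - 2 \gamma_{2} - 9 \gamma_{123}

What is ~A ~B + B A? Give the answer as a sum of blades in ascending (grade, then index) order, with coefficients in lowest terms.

first term: \frac{34}{3} - \frac{1}{3} \gamma_{1} - 15 \gamma_{2} - \frac{10}{3} \gamma_{3} + \frac{2}{3} \gamma_{12} + \gamma_{13} + \frac{1}{3} \gamma_{23} + 2 \gamma_{123}
second term: \frac{34}{3} - \frac{1}{3} \gamma_{1} - 15 \gamma_{2} - \frac{10}{3} \gamma_{3} - \frac{2}{3} \gamma_{12} - \gamma_{13} - \frac{1}{3} \gamma_{23} - 2 \gamma_{123}
Answer: \frac{68}{3} - \frac{2}{3} \gamma_{1} - 30 \gamma_{2} - \frac{20}{3} \gamma_{3}


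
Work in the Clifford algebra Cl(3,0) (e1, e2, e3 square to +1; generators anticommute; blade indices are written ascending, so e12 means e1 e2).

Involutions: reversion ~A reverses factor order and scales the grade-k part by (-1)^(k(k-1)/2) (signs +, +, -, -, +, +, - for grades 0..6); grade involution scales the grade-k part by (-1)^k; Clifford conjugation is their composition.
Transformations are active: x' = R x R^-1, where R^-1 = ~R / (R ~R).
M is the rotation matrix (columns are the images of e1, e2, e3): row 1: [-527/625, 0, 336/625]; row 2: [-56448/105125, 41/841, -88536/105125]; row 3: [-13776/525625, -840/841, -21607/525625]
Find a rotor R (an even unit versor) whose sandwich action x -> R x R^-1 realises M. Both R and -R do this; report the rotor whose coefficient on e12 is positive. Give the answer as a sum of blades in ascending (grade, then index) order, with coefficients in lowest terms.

Method: write R = a + b12*e12 + b13*e13 + b23*e23 with a^2 + b12^2 + b13^2 + b23^2 = 1 (so R^-1 = ~R). Expanding the columns R e_j ~R gives tr M = 4a^2 - 1 and, from the antisymmetric part, M21 - M12 = -4a*b12, M13 - M31 = 4a*b13, M32 - M23 = -4a*b23.
Here tr M = -439189/525625, so a^2 = (1 + tr M)/4 = 21609/525625 and a = ±147/725. Taking a = 147/725: M21 - M12 = -56448/105125, M13 - M31 = 296352/525625, M32 - M23 = -16464/105125, giving b12 = 96/145, b13 = 504/725, b23 = 28/145, i.e. R = 147/725 + 96/145*e12 + 504/725*e13 + 28/145*e23.
Its e12 coefficient is already positive.
Answer: 147/725 + 96/145*e12 + 504/725*e13 + 28/145*e23. Sheet selection: the two-to-one cover makes ±R indistinguishable at the matrix level (trace -439189/525625), so uniqueness comes from the required sign on e12.


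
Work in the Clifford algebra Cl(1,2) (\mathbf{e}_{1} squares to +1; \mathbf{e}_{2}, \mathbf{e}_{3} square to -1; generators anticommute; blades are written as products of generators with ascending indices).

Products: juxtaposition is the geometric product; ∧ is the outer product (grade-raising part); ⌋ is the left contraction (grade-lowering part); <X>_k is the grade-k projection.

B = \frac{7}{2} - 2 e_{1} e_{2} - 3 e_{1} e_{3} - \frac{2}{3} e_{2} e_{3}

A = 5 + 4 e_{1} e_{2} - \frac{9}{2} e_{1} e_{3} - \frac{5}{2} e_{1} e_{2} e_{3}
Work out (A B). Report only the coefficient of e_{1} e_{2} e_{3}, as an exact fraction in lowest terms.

step 1: 23 - \frac{5}{3} e_{1} - \frac{15}{2} e_{2} + 5 e_{3} + 7 e_{1} e_{2} - \frac{337}{12} e_{1} e_{3} + \frac{53}{3} e_{2} e_{3} - \frac{35}{4} e_{1} e_{2} e_{3}
Answer: -\frac{35}{4}


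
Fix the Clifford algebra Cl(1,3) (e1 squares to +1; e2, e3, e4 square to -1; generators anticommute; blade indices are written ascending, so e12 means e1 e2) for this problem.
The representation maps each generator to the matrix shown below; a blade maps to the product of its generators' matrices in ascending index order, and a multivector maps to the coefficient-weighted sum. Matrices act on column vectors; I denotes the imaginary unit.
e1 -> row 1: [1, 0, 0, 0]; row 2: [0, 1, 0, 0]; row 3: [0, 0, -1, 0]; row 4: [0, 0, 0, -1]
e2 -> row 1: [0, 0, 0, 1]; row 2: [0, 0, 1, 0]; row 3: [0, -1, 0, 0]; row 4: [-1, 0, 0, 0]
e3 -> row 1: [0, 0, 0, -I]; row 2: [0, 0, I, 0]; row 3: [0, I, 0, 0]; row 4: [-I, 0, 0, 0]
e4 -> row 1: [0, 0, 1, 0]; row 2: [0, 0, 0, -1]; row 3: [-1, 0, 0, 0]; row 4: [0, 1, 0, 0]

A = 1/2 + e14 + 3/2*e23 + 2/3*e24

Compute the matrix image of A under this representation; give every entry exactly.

Bivector images (products of the table entries): rho(e14) = rho(e1)rho(e4) = row 1: [0, 0, 1, 0]; row 2: [0, 0, 0, -1]; row 3: [1, 0, 0, 0]; row 4: [0, -1, 0, 0]; rho(e23) = rho(e2)rho(e3) = row 1: [-I, 0, 0, 0]; row 2: [0, I, 0, 0]; row 3: [0, 0, -I, 0]; row 4: [0, 0, 0, I]; rho(e24) = rho(e2)rho(e4) = row 1: [0, 1, 0, 0]; row 2: [-1, 0, 0, 0]; row 3: [0, 0, 0, 1]; row 4: [0, 0, -1, 0].
M = (1/2)*1 + (1)*rho(e14) + (3/2)*rho(e23) + (2/3)*rho(e24), summed entrywise (1 is the identity matrix):
Answer: row 1: [1/2 - 3*I/2, 2/3, 1, 0]; row 2: [-2/3, 1/2 + 3*I/2, 0, -1]; row 3: [1, 0, 1/2 - 3*I/2, 2/3]; row 4: [0, -1, -2/3, 1/2 + 3*I/2]


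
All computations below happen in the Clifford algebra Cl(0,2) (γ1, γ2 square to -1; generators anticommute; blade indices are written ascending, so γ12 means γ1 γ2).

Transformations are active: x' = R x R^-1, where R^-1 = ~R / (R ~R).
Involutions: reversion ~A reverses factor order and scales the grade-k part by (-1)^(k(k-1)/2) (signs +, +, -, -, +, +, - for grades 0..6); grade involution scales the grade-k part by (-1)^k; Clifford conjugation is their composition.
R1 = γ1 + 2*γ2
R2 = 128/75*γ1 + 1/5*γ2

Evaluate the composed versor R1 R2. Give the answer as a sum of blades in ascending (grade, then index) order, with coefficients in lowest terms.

Distribute over the terms of R1 (each basis-blade product reordered to ascending indices, repeated generators contracted through their squares):
(γ1) R2 = -128/75 + 1/5*γ12
(2*γ2) R2 = -2/5 - 256/75*γ12
Summing the partial products and collecting blades:
Answer: -158/75 - 241/75*γ12


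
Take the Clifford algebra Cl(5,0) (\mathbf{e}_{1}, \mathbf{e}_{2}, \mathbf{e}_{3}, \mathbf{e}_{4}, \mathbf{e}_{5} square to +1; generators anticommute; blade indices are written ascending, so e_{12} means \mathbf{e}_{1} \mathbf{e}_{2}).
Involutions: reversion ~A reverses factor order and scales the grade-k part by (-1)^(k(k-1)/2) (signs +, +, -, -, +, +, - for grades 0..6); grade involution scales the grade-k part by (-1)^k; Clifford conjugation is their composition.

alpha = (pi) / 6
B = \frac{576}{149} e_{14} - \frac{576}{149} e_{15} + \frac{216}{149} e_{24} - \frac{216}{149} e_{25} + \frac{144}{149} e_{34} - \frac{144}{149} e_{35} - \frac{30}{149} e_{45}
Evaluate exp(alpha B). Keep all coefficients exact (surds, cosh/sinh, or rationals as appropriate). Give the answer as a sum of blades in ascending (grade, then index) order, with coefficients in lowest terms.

B^2 term by term: the squares give (\frac{576}{149})^2*(e_{14})^2 + (-\frac{576}{149})^2*(e_{15})^2 + (\frac{216}{149})^2*(e_{24})^2 + (-\frac{216}{149})^2*(e_{25})^2 + (\frac{144}{149})^2*(e_{34})^2 + (-\frac{144}{149})^2*(e_{35})^2 + (-\frac{30}{149})^2*(e_{45})^2 = \frac{331776}{22201}*(-1) + \frac{331776}{22201}*(-1) + \frac{46656}{22201}*(-1) + \frac{46656}{22201}*(-1) + \frac{20736}{22201}*(-1) + \frac{20736}{22201}*(-1) + \frac{900}{22201}*(-1) = -36 (each basis 2-blade squares to minus the product of its generators' squares); cross terms between blades sharing an index anticommute and cancel; the commuting (index-disjoint) pairs give grade-4 terms 2*c*c'*(blade product), which cancel blade by blade — e_{1245}: \frac{248832}{22201} - \frac{248832}{22201} = 0; e_{1345}: \frac{165888}{22201} - \frac{165888}{22201} = 0; e_{2345}: \frac{62208}{22201} - \frac{62208}{22201} = 0 — confirming B is simple. So B^2 = -36.
B^2 = -36 — B^2 < 0, so the exponential closes trigonometrically: l = 6, alpha*l = \pi, so exp(alpha B) = cos(\pi) + (sin(\pi)/6)*B = -1 + (0)*B.
Answer: -1


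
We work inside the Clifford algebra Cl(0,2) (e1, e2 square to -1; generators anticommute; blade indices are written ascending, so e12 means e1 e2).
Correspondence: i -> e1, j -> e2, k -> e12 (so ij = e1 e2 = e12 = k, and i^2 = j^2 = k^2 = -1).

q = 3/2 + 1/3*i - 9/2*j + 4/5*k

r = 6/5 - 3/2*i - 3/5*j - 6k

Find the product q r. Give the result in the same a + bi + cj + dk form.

In blades: q = 3/2 + 1/3*e1 - 9/2*e2 + 4/5*e12, r = 6/5 - 3/2*e1 - 3/5*e2 - 6*e12.
Distribute q over r term by term (generator squares from the signature, products reordered to ascending indices): (3/2)*r = 9/5 - 9/4*e1 - 9/10*e2 - 9*e12; (1/3*e1)*r = 1/2 + 2/5*e1 + 2*e2 - 1/5*e12; (-9/2*e2)*r = -27/10 + 27*e1 - 27/5*e2 - 27/4*e12; (4/5*e12)*r = 24/5 + 12/25*e1 - 6/5*e2 + 24/25*e12.
Sum: 22/5 + 2563/100*e1 - 11/2*e2 - 1499/100*e12; translating back through the correspondence:
Answer: 22/5 + 2563/100*i - 11/2*j - 1499/100*k


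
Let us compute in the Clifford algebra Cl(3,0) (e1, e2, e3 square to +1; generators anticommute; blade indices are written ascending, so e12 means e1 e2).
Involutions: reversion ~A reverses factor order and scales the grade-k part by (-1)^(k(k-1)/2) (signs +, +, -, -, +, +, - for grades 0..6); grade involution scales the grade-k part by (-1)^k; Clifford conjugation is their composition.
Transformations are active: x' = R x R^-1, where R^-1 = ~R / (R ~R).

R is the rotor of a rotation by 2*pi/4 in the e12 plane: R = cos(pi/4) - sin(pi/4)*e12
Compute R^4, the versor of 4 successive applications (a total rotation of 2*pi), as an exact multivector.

The rotor phase is half the rotation angle and phases add under composition, so 4 steps in the e12 plane accumulate phase 4*(pi/4) = pi: R^4 = cos(pi) - sin(pi)*e12.
cos(pi) = -1 and sin(pi) = 0, so R^4 = -1. The total rotation 2*pi is 1 full turn, so every vector returns to itself, yet the rotor is -1, on the OTHER sheet of the double cover (an odd number of 2*pi turns).
Answer: -1


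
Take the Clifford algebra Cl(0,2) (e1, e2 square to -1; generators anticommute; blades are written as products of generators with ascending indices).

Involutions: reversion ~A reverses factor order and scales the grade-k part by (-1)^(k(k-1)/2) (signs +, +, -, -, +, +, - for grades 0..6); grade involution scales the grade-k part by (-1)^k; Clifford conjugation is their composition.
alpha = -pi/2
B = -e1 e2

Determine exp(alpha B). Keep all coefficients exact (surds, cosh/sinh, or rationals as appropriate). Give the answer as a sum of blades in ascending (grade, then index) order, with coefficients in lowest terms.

B^2 = (-1)^2*(e1 e2)^2 = 1*(-1) = -1 (a basis 2-blade squares to minus the product of its generators' squares).
B^2 = -1 — B^2 < 0, so the exponential closes trigonometrically: l = 1, alpha*l = -pi/2, so exp(alpha B) = cos(-pi/2) + (sin(-pi/2)/1)*B = 0 + (-1)*B.
Answer: e1 e2


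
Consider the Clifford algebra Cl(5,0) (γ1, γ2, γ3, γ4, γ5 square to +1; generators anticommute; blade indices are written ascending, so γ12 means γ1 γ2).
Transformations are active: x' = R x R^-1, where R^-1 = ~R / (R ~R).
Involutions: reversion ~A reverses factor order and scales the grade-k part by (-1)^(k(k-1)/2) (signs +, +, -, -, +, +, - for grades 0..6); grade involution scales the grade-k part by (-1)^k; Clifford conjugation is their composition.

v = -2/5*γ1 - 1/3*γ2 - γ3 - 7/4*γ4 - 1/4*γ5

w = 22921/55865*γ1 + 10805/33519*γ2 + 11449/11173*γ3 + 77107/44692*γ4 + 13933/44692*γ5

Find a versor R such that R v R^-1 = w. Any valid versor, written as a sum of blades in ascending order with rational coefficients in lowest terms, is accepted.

A norm check does it: q(v) = q(w) = 7913/1800, hence R = v + w = 115/11173*γ1 - 368/33519*γ2 + 276/11173*γ3 - 276/11173*γ4 + 690/11173*γ5 realises the map — parallel part kept, (v - w)/2 negated, v carried to w.
Answer: 115/11173*γ1 - 368/33519*γ2 + 276/11173*γ3 - 276/11173*γ4 + 690/11173*γ5


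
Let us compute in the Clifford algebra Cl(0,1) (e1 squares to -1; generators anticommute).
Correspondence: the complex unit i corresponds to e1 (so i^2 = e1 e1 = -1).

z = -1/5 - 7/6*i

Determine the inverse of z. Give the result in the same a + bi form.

In blades: z = -1/5 - 7/6*e1.
With qbar = -1/5 + 7/6*e1 (scalar fixed, mapped units negated), z qbar = 1261/900 (the sum of squared coefficients), so z^-1 = qbar / (1261/900) = -180/1261 + 1050/1261*e1; translating back:
Answer: -180/1261 + 1050/1261*i


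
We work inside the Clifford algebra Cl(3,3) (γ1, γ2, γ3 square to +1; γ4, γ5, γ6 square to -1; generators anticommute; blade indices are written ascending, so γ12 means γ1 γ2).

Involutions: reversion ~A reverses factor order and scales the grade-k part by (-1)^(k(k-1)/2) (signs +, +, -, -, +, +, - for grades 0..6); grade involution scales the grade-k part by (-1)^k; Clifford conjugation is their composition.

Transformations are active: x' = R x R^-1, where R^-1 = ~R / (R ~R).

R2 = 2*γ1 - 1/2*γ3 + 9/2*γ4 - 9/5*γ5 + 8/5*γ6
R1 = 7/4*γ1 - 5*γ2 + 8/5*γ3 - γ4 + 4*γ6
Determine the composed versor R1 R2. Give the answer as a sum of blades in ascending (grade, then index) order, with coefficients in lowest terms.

Distribute over the terms of R1 (each basis-blade product reordered to ascending indices, repeated generators contracted through their squares):
(7/4*γ1) R2 = 7/2 - 7/8*γ13 + 63/8*γ14 - 63/20*γ15 + 14/5*γ16
(-5*γ2) R2 = 10*γ12 + 5/2*γ23 - 45/2*γ24 + 9*γ25 - 8*γ26
(8/5*γ3) R2 = -4/5 - 16/5*γ13 + 36/5*γ34 - 72/25*γ35 + 64/25*γ36
(-γ4) R2 = 9/2 + 2*γ14 - 1/2*γ34 + 9/5*γ45 - 8/5*γ46
(4*γ6) R2 = -32/5 - 8*γ16 + 2*γ36 - 18*γ46 + 36/5*γ56
Summing the partial products and collecting blades:
Answer: 4/5 + 10*γ12 - 163/40*γ13 + 79/8*γ14 - 63/20*γ15 - 26/5*γ16 + 5/2*γ23 - 45/2*γ24 + 9*γ25 - 8*γ26 + 67/10*γ34 - 72/25*γ35 + 114/25*γ36 + 9/5*γ45 - 98/5*γ46 + 36/5*γ56


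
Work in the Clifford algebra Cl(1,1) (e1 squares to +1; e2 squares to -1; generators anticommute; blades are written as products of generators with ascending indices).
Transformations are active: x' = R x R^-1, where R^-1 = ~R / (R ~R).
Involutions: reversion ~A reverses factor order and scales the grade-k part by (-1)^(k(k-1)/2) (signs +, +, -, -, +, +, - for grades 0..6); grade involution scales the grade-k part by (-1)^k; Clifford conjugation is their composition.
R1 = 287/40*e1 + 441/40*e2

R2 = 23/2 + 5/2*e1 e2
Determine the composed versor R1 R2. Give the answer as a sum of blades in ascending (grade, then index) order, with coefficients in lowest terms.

Distribute over the terms of R1 (each basis-blade product reordered to ascending indices, repeated generators contracted through their squares):
(287/40*e1) R2 = 6601/80*e1 + 287/16*e2
(441/40*e2) R2 = 441/16*e1 + 10143/80*e2
Summing the partial products and collecting blades:
Answer: 4403/40*e1 + 5789/40*e2


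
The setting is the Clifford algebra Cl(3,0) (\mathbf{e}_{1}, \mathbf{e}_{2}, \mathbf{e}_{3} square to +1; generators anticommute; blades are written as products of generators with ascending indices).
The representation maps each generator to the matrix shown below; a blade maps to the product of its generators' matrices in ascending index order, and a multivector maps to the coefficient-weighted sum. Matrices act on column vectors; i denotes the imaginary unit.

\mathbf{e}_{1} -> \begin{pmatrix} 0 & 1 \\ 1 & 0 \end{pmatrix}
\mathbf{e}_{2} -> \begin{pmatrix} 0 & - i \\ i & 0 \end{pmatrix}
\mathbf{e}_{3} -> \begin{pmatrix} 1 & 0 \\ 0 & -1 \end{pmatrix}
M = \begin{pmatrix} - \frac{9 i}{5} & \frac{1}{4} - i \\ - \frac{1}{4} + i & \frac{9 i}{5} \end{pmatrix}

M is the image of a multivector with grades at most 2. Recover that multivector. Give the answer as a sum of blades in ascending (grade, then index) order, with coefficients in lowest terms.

Method: 1, rho(e_{1}), rho(e_{2}), rho(e_{3}) form a trace-orthogonal basis of the 2x2 complex matrices (tr(X Y) = 2 if X = Y, else 0), so M = m0*1 + m1*rho(e_{1}) + m2*rho(e_{2}) + m3*rho(e_{3}) with m0 = tr(M)/2 = 0, m1 = tr(M rho(e_{1}))/2 = 0, m2 = tr(M rho(e_{2}))/2 = 1 + \frac{i}{4}, m3 = tr(M rho(e_{3}))/2 = - \frac{9 i}{5}.
Multiplying table entries, the bivector images are rho(e_{1} e_{2}) = i*rho(e_{3}), rho(e_{1} e_{3}) = -i*rho(e_{2}), rho(e_{2} e_{3}) = i*rho(e_{1}); with real blade coefficients the real parts of m0..m3 are the coefficients of 1, e_{1}, e_{2}, e_{3} and the imaginary parts give the bivectors (e_{2} e_{3}: Im m1, e_{1} e_{3}: -Im m2, e_{1} e_{2}: Im m3).
Answer: e_{2} - \frac{9}{5} e_{1} e_{2} - \frac{1}{4} e_{1} e_{3}


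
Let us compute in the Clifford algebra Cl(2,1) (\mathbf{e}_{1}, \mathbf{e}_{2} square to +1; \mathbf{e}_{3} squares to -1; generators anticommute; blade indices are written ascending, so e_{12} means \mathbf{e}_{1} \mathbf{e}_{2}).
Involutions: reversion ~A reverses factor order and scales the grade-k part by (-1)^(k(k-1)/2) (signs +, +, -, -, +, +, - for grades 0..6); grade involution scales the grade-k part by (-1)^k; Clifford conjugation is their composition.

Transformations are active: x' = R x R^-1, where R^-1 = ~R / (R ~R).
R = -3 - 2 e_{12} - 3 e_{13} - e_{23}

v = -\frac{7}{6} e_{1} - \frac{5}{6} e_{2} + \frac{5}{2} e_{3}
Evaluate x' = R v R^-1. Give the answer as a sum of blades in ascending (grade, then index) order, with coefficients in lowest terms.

~R = -3 + 2 e_{12} + 3 e_{13} + e_{23}, and R ~R = 3, so R^-1 = ~R / (3).
R v = \frac{38}{3} e_{1} + \frac{8}{3} e_{2} - \frac{71}{6} e_{3} - \frac{19}{3} e_{123}
Answer: -\frac{511}{18} e_{1} + \frac{49}{6} e_{2} + \frac{533}{18} e_{3}


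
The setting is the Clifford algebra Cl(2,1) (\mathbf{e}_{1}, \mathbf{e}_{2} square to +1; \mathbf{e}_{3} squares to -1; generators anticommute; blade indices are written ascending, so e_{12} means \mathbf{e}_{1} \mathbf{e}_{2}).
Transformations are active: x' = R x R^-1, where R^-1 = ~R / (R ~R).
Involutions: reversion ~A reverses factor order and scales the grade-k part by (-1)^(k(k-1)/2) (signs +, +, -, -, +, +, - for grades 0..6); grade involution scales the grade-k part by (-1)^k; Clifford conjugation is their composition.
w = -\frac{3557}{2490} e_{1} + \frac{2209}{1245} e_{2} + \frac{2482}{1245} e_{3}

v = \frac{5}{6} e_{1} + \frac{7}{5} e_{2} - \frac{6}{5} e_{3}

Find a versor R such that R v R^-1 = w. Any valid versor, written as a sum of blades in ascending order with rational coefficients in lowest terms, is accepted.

The midline construction: v and w both square to \frac{1093}{900}, so reflecting in their sum -\frac{247}{415} e_{1} + \frac{3952}{1245} e_{2} + \frac{988}{1245} e_{3} exchanges them.
Answer: -\frac{247}{415} e_{1} + \frac{3952}{1245} e_{2} + \frac{988}{1245} e_{3}


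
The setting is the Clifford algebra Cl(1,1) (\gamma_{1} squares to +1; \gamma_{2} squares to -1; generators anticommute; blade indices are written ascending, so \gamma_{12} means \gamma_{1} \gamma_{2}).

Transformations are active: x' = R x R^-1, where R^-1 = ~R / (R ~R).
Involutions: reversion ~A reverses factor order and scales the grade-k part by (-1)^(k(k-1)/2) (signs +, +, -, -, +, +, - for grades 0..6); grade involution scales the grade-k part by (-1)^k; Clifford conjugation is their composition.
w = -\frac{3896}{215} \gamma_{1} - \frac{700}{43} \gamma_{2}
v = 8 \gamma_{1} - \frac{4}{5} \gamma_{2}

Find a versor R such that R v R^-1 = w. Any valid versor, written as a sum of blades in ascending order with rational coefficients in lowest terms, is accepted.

Why this works: both vectors square to \frac{1584}{25}, so q(v) = q(w) and R = v + w = -\frac{2176}{215} \gamma_{1} - \frac{3672}{215} \gamma_{2} carries v to w — its own direction survives, the complement (v - w)/2 flips.
Answer: -\frac{2176}{215} \gamma_{1} - \frac{3672}{215} \gamma_{2}


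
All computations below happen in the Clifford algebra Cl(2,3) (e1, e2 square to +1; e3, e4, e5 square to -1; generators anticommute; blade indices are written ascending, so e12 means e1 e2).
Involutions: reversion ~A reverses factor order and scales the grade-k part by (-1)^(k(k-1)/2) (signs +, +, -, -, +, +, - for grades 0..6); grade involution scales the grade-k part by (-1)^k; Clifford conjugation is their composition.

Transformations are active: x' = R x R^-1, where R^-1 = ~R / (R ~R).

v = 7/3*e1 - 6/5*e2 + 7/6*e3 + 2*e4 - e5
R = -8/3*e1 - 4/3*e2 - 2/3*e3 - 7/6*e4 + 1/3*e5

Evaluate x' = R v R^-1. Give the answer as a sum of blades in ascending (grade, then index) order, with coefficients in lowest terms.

~R = -8/3*e1 - 4/3*e2 - 2/3*e3 - 7/6*e4 + 1/3*e5, and R ~R = 251/36, so R^-1 = ~R / (251/36).
R v = -53/45 + 284/45*e12 - 14/9*e13 - 47/18*e14 + 17/9*e15 - 106/45*e23 - 61/15*e24 + 26/15*e25 + 1/36*e34 + 5/18*e35 + 1/2*e45
Answer: -5393/3765*e1 + 6214/3765*e2 - 2363/2510*e3 - 6046/3765*e4 + 3341/3765*e5


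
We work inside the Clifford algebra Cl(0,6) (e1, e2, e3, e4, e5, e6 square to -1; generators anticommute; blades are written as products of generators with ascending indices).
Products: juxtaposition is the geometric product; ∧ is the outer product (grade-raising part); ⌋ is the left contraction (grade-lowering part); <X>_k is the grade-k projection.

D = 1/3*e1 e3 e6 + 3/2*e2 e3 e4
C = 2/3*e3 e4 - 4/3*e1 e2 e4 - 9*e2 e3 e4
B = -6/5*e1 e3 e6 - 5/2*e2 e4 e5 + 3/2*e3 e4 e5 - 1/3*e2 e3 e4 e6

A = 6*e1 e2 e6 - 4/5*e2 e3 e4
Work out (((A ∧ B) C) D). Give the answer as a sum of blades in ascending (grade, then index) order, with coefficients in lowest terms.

step 1: -9*e1 e2 e3 e4 e5 e6
step 2: 81*e1 e5 e6 + 12*e3 e5 e6 + 6*e1 e2 e5 e6
step 3: -4*e1 e5 + 27*e3 e5 - 2*e2 e3 e5 + 18*e2 e4 e5 e6 - 9*e1 e3 e4 e5 e6 + 243/2*e1 e2 e3 e4 e5 e6
Answer: -4*e1 e5 + 27*e3 e5 - 2*e2 e3 e5 + 18*e2 e4 e5 e6 - 9*e1 e3 e4 e5 e6 + 243/2*e1 e2 e3 e4 e5 e6


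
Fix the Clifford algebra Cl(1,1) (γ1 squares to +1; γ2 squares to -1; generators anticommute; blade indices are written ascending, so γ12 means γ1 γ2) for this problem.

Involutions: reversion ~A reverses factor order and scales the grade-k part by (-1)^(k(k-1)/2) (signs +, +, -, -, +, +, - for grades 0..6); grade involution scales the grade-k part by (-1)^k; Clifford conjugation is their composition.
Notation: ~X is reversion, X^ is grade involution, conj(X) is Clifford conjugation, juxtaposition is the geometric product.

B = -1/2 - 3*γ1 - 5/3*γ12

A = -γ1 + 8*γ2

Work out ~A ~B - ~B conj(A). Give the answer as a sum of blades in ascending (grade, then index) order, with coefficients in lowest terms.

first term: 3 + 83/6*γ1 - 17/3*γ2 + 24*γ12
second term: -3 + 77/6*γ1 + 7/3*γ2 + 24*γ12
Answer: 6 + γ1 - 8*γ2


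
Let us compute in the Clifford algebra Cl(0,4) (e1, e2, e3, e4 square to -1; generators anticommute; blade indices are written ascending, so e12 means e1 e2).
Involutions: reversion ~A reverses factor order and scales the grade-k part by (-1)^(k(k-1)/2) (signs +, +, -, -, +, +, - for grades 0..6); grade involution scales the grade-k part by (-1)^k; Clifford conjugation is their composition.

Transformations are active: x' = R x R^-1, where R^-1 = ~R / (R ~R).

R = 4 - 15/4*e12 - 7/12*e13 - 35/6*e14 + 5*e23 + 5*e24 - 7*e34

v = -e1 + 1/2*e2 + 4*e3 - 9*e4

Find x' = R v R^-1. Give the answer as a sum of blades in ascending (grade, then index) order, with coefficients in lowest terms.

~R = 4 + 15/4*e12 + 7/12*e13 + 35/6*e14 - 5*e23 - 5*e24 + 7*e34, and R ~R = 11767/72, so R^-1 = ~R / (11767/72).
R v = -1255/24*e1 + 123/4*e2 - 527/12*e3 - 167/3*e4 - 473/24*e123 + 95/3*e124 + 427/12*e134 - 137/2*e234
Answer: -45611/11767*e1 + 2581/287*e2 + 34977/23534*e3 + 4430/11767*e4


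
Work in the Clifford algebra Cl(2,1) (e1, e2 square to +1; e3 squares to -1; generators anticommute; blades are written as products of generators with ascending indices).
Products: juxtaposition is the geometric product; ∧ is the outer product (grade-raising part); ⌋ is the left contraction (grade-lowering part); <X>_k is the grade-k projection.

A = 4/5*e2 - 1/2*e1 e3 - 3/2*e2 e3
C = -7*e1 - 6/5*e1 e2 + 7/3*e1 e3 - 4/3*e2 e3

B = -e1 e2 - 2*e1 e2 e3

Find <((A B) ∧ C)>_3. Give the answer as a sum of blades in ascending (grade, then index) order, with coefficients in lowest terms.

step 1: 19/5*e1 - e2 + 1/10*e1 e3 + 1/2*e2 e3
step 2: -7*e1 e2 - 187/30*e1 e2 e3
step 3: -187/30*e1 e2 e3
Answer: -187/30*e1 e2 e3


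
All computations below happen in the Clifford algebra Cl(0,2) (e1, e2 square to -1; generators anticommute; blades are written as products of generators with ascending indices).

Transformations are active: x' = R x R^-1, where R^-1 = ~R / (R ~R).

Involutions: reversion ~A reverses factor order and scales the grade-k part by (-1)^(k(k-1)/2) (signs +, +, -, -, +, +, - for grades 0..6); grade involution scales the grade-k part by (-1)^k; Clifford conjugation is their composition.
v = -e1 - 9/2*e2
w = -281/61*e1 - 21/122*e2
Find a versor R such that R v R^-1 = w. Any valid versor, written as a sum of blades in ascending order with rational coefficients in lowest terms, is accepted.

Here q(v) = q(w) = -85/4; the classical choice R = v + w = -342/61*e1 - 285/61*e2 then realises v -> w under the sandwich.
Answer: -342/61*e1 - 285/61*e2


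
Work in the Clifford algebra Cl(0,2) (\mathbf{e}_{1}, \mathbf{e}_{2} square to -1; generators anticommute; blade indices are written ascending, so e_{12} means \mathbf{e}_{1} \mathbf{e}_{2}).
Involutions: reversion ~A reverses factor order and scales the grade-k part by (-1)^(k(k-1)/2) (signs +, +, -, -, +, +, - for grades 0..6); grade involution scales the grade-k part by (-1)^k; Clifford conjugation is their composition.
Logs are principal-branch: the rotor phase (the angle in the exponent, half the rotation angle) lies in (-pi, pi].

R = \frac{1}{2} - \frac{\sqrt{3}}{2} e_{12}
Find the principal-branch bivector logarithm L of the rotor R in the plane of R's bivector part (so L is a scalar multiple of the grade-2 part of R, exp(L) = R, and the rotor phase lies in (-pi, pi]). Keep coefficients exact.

The scalar part of R is \frac{1}{2}, so the principal-branch rotor phase is pinned; divide the bivector part by its sine to get the unit plane — L is the phase times that plane.
Concretely: cos(phase) = \frac{1}{2} gives phase = ±\frac{\pi}{3}, and since phase/sin(phase) is even the sign is immaterial: L = (phase/sin(phase)) * <R>_2 = (\frac{2 \sqrt{3} \pi}{9}) * <R>_2.
Answer: - \frac{\pi}{3} e_{12}


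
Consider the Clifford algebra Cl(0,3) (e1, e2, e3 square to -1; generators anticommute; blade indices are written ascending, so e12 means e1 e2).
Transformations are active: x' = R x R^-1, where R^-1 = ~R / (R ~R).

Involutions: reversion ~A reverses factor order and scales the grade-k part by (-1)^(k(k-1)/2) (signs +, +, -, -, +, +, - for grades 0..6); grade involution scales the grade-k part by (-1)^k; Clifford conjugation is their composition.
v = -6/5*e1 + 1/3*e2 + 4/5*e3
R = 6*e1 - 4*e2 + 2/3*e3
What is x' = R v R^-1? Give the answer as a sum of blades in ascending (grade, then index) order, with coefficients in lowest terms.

~R = 6*e1 - 4*e2 + 2/3*e3, and R ~R = -472/9, so R^-1 = ~R / (-472/9).
R v = 8 - 14/5*e12 + 28/5*e13 - 154/45*e23
Answer: -186/295*e1 + 157/177*e2 - 296/295*e3


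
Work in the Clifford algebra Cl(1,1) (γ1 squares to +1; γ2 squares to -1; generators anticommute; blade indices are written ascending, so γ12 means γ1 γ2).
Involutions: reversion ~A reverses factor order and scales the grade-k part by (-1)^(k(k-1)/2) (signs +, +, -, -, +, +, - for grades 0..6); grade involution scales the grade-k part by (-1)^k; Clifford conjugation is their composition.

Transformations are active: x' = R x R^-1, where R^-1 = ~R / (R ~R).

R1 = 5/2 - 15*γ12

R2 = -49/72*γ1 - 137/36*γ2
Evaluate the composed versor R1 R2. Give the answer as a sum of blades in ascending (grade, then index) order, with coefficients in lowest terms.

Distribute over the terms of R1 (each basis-blade product reordered to ascending indices, repeated generators contracted through their squares):
(5/2) R2 = -245/144*γ1 - 685/72*γ2
(-15*γ12) R2 = -685/12*γ1 - 245/24*γ2
Summing the partial products and collecting blades:
Answer: -8465/144*γ1 - 355/18*γ2


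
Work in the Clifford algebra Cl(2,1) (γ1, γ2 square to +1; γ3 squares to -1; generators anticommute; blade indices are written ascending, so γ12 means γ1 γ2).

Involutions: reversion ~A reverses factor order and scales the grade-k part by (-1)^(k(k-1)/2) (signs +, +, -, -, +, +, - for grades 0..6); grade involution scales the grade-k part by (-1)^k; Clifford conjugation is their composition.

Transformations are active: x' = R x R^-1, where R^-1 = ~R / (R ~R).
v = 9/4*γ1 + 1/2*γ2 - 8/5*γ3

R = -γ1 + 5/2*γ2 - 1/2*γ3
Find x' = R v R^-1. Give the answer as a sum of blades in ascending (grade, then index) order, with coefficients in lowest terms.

~R = -γ1 + 5/2*γ2 - 1/2*γ3, and R ~R = 7, so R^-1 = ~R / (7).
R v = -9/5 - 49/8*γ12 + 109/40*γ13 - 15/4*γ23
Answer: -243/140*γ1 - 25/14*γ2 + 13/7*γ3


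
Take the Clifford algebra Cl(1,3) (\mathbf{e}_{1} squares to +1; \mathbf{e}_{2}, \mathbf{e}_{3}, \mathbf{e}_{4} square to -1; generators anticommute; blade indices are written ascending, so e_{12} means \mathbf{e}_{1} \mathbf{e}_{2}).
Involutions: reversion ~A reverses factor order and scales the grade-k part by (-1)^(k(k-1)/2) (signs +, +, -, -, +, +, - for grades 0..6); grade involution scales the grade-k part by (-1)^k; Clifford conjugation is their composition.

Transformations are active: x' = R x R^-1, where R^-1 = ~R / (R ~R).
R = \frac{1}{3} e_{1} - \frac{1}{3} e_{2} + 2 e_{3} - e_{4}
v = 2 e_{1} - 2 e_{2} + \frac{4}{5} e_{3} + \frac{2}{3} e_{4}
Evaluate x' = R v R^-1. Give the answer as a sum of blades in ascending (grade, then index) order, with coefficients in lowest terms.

~R = \frac{1}{3} e_{1} - \frac{1}{3} e_{2} + 2 e_{3} - e_{4}, and R ~R = -5, so R^-1 = ~R / (-5).
R v = -\frac{14}{15} - \frac{56}{15} e_{13} + \frac{20}{9} e_{14} + \frac{56}{15} e_{23} - \frac{20}{9} e_{24} + \frac{32}{15} e_{34}
Answer: -\frac{422}{225} e_{1} + \frac{422}{225} e_{2} - \frac{4}{75} e_{3} - \frac{26}{25} e_{4}


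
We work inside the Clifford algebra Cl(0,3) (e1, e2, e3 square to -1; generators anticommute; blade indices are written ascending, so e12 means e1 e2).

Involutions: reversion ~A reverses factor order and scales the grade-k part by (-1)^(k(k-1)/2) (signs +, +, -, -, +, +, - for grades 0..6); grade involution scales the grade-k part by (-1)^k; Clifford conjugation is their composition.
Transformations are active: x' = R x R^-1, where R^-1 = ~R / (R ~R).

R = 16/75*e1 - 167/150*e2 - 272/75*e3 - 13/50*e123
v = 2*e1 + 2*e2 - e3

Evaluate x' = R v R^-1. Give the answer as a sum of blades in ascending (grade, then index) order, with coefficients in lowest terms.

~R = 16/75*e1 - 167/150*e2 - 272/75*e3 + 13/50*e123, and R ~R = -10879/750, so R^-1 = ~R / (-10879/750).
R v = -137/75 + 359/150*e12 + 163/25*e13 + 1333/150*e23
Answer: -53123/32637*e1 - 82054/32637*e2 + 5626/32637*e3


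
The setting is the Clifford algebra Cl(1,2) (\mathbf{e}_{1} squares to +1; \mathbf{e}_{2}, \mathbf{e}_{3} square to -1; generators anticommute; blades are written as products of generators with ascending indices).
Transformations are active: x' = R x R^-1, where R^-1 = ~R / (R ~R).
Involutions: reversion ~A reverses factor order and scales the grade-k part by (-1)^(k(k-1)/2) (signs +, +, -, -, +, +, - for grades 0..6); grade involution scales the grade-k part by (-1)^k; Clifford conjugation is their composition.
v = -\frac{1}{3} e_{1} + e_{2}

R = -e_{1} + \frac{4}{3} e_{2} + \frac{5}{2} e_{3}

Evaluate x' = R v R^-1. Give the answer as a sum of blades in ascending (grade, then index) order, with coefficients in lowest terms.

~R = -e_{1} + \frac{4}{3} e_{2} + \frac{5}{2} e_{3}, and R ~R = -\frac{253}{36}, so R^-1 = ~R / (-\frac{253}{36}).
R v = -1 - \frac{5}{9} e_{1} e_{2} + \frac{5}{6} e_{1} e_{3} - \frac{5}{2} e_{2} e_{3}
Answer: \frac{37}{759} e_{1} - \frac{157}{253} e_{2} + \frac{180}{253} e_{3}


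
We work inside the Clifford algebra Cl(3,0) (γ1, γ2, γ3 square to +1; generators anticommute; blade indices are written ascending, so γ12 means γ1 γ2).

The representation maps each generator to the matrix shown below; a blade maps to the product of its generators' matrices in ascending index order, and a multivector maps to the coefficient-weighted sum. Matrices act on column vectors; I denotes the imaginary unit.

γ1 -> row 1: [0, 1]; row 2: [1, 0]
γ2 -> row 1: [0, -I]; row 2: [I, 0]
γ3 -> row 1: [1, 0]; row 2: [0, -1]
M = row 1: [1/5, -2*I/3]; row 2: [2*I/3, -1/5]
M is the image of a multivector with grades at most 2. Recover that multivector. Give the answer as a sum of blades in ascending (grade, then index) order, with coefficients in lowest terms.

Method: 1, rho(γ1), rho(γ2), rho(γ3) form a trace-orthogonal basis of the 2x2 complex matrices (tr(X Y) = 2 if X = Y, else 0), so M = m0*1 + m1*rho(γ1) + m2*rho(γ2) + m3*rho(γ3) with m0 = tr(M)/2 = 0, m1 = tr(M rho(γ1))/2 = 0, m2 = tr(M rho(γ2))/2 = 2/3, m3 = tr(M rho(γ3))/2 = 1/5.
Multiplying table entries, the bivector images are rho(γ12) = I*rho(γ3), rho(γ13) = -I*rho(γ2), rho(γ23) = I*rho(γ1); with real blade coefficients the real parts of m0..m3 are the coefficients of 1, γ1, γ2, γ3 and the imaginary parts give the bivectors (γ23: Im m1, γ13: -Im m2, γ12: Im m3).
Answer: 2/3*γ2 + 1/5*γ3


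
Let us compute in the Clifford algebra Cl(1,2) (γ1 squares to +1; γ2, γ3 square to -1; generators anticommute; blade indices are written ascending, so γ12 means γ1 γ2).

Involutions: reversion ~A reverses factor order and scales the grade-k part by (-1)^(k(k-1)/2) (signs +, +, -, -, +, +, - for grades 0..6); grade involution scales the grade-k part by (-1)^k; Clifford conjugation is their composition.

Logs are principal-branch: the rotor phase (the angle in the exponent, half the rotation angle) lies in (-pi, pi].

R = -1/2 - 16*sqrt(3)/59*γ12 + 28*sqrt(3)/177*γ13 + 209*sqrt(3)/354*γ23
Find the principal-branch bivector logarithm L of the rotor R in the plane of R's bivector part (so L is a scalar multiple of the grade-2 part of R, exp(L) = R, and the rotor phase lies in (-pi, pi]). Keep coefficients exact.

The scalar part of R is -1/2, and that scalar determines the rotor phase on the principal branch; recovering the unit plane as bivector-part over sine of the phase gives L = phase * plane.
Concretely: cos(phase) = -1/2 gives phase = ±2*pi/3, and since phase/sin(phase) is even the sign is immaterial: L = (phase/sin(phase)) * <R>_2 = (4*sqrt(3)*pi/9) * <R>_2.
Answer: -64*pi/177*γ12 + 112*pi/531*γ13 + 418*pi/531*γ23


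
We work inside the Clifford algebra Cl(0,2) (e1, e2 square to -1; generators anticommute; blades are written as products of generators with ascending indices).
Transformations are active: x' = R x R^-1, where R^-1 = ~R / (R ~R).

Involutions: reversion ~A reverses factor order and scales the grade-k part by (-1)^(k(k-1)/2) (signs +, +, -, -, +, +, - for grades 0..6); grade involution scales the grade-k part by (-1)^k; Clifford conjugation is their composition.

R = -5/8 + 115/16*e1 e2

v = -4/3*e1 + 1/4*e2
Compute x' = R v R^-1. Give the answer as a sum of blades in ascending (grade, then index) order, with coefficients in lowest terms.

~R = -5/8 - 115/16*e1 e2, and R ~R = 13325/256, so R^-1 = ~R / (13325/256).
R v = -185/192*e1 - 935/96*e2
Answer: 723/533*e1 - 103/6396*e2


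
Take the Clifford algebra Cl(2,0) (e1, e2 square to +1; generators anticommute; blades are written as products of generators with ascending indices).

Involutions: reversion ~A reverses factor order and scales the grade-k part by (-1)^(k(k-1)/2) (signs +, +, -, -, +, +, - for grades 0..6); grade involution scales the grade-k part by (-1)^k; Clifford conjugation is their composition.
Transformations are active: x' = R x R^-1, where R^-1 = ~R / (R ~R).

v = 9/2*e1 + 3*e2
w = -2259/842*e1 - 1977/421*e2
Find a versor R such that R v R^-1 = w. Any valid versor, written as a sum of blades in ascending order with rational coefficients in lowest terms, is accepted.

Here q(v) = q(w) = 117/4; the classical choice R = v + w = 765/421*e1 - 714/421*e2 then realises v -> w under the sandwich.
Answer: 765/421*e1 - 714/421*e2


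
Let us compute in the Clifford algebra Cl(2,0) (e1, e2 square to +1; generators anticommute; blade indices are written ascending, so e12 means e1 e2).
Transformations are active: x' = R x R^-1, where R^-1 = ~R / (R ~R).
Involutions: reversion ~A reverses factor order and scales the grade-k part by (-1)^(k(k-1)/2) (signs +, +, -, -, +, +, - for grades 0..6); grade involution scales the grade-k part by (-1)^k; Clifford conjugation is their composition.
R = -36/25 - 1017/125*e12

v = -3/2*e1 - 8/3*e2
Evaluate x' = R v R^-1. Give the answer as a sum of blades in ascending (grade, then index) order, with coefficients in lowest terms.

~R = -36/25 + 1017/125*e12, and R ~R = 1066689/15625, so R^-1 = ~R / (1066689/15625).
R v = 2982/125*e1 - 2091/250*e2
Answer: 39001/79014*e1 + 39764/13169*e2


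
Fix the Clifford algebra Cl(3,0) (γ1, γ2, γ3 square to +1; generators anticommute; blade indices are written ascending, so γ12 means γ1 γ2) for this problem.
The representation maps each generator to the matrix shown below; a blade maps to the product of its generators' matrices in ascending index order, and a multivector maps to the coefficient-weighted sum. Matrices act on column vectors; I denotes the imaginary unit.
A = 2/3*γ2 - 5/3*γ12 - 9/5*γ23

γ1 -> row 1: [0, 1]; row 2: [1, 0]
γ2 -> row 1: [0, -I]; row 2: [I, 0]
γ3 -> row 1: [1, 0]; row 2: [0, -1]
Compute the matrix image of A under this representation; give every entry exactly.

Bivector images (products of the table entries): rho(γ12) = rho(γ1)rho(γ2) = row 1: [I, 0]; row 2: [0, -I]; rho(γ23) = rho(γ2)rho(γ3) = row 1: [0, I]; row 2: [I, 0].
M = (2/3)*rho(γ2) + (-5/3)*rho(γ12) + (-9/5)*rho(γ23), summed entrywise:
Answer: row 1: [-5*I/3, -37*I/15]; row 2: [-17*I/15, 5*I/3]


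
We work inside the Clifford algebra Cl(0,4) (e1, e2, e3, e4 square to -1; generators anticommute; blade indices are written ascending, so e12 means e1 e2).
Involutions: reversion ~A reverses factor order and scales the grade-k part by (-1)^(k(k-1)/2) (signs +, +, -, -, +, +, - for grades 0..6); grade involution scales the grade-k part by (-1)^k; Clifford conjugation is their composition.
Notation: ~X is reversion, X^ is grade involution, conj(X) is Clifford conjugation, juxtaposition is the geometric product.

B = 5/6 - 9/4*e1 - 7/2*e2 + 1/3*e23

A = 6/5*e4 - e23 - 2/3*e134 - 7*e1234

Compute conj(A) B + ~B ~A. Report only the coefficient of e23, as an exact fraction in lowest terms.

first term: -1/3 - 7/2*e3 - e4 - 11/30*e14 + 5/6*e23 - 21/5*e24 - 3/2*e34 - 9/4*e123 - 2/9*e124 - 451/18*e134 + 307/20*e234 - 7/2*e1234
second term: 1/3 + 7/2*e3 + e4 - 151/30*e14 + 5/6*e23 - 21/5*e24 + 3/2*e34 - 9/4*e123 + 2/9*e124 + 451/18*e134 - 323/20*e234 - 7/2*e1234
Answer: 5/3


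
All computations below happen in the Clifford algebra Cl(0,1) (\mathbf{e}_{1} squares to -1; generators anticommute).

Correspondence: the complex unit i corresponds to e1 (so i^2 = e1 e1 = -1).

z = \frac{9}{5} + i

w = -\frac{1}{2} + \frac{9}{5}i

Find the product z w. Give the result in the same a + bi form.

In blades: z = \frac{9}{5} + e_{1}, w = -\frac{1}{2} + \frac{9}{5} e_{1}.
Distribute z over w term by term (generator squares from the signature, products reordered to ascending indices): (\frac{9}{5})*w = -\frac{9}{10} + \frac{81}{25} e_{1}; (e_{1})*w = -\frac{9}{5} - \frac{1}{2} e_{1}.
Sum: -\frac{27}{10} + \frac{137}{50} e_{1}; translating back through the correspondence:
Answer: -\frac{27}{10} + \frac{137}{50}i


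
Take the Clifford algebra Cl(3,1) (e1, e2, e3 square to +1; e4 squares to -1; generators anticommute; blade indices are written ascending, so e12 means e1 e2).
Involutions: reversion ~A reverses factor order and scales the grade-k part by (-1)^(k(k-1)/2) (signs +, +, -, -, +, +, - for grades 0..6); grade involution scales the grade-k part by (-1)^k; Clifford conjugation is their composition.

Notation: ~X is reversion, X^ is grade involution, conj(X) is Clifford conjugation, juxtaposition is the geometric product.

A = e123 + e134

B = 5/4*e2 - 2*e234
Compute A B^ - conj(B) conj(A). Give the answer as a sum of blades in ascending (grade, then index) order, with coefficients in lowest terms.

first term: 2*e12 + 5/4*e13 - 2*e14 - 5/4*e1234
second term: 2*e12 + 5/4*e13 - 2*e14 + 5/4*e1234
Answer: -5/2*e1234
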